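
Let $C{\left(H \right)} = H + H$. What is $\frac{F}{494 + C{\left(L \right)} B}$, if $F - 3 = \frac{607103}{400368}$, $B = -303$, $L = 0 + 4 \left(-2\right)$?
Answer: $\frac{1808207}{2138765856} \approx 0.00084544$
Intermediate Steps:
$L = -8$ ($L = 0 - 8 = -8$)
$C{\left(H \right)} = 2 H$
$F = \frac{1808207}{400368}$ ($F = 3 + \frac{607103}{400368} = \frac{1808207}{400368} \approx 4.5164$)
$\frac{F}{494 + C{\left(L \right)} B} = \frac{1808207}{400368 \left(494 + 2 \left(-8\right) \left(-303\right)\right)} = \frac{1808207}{400368 \left(494 - -4848\right)} = \frac{1808207}{400368 \left(494 + 4848\right)} = \frac{1808207}{400368 \cdot 5342} = \frac{1808207}{400368} \cdot \frac{1}{5342} = \frac{1808207}{2138765856}$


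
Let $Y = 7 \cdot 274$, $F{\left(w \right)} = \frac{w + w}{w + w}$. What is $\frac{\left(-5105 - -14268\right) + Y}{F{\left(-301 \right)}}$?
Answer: $11081$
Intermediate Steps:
$F{\left(w \right)} = 1$ ($F{\left(w \right)} = \frac{2 w}{2 w} = 2 w \frac{1}{2 w} = 1$)
$Y = 1918$
$\frac{\left(-5105 - -14268\right) + Y}{F{\left(-301 \right)}} = \frac{\left(-5105 - -14268\right) + 1918}{1} = \left(\left(-5105 + 14268\right) + 1918\right) 1 = \left(9163 + 1918\right) 1 = 11081 \cdot 1 = 11081$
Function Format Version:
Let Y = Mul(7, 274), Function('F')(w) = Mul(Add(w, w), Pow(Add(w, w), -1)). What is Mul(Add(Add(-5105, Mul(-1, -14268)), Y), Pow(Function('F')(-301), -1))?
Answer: 11081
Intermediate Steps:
Function('F')(w) = 1 (Function('F')(w) = Mul(Mul(2, w), Pow(Mul(2, w), -1)) = Mul(Mul(2, w), Mul(Rational(1, 2), Pow(w, -1))) = 1)
Y = 1918
Mul(Add(Add(-5105, Mul(-1, -14268)), Y), Pow(Function('F')(-301), -1)) = Mul(Add(Add(-5105, Mul(-1, -14268)), 1918), Pow(1, -1)) = Mul(Add(Add(-5105, 14268), 1918), 1) = Mul(Add(9163, 1918), 1) = Mul(11081, 1) = 11081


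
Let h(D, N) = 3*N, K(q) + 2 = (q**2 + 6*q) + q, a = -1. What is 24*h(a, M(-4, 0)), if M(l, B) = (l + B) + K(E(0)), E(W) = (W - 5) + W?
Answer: -1152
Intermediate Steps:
E(W) = -5 + 2*W (E(W) = (-5 + W) + W = -5 + 2*W)
K(q) = -2 + q**2 + 7*q (K(q) = -2 + ((q**2 + 6*q) + q) = -2 + (q**2 + 7*q) = -2 + q**2 + 7*q)
M(l, B) = -12 + B + l (M(l, B) = (l + B) + (-2 + (-5 + 2*0)**2 + 7*(-5 + 2*0)) = (B + l) + (-2 + (-5 + 0)**2 + 7*(-5 + 0)) = (B + l) + (-2 + (-5)**2 + 7*(-5)) = (B + l) + (-2 + 25 - 35) = (B + l) - 12 = -12 + B + l)
24*h(a, M(-4, 0)) = 24*(3*(-12 + 0 - 4)) = 24*(3*(-16)) = 24*(-48) = -1152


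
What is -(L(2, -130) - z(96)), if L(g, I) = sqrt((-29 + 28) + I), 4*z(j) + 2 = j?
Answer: 47/2 - I*sqrt(131) ≈ 23.5 - 11.446*I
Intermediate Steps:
z(j) = -1/2 + j/4
L(g, I) = sqrt(-1 + I)
-(L(2, -130) - z(96)) = -(sqrt(-1 - 130) - (-1/2 + (1/4)*96)) = -(sqrt(-131) - (-1/2 + 24)) = -(I*sqrt(131) - 1*47/2) = -(I*sqrt(131) - 47/2) = -(-47/2 + I*sqrt(131)) = 47/2 - I*sqrt(131)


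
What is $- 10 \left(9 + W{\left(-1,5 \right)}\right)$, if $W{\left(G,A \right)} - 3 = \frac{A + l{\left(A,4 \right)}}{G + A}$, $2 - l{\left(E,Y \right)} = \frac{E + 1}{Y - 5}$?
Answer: $- \frac{305}{2} \approx -152.5$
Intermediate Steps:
$l{\left(E,Y \right)} = 2 - \frac{1 + E}{-5 + Y}$ ($l{\left(E,Y \right)} = 2 - \frac{E + 1}{Y - 5} = 2 - \frac{1 + E}{-5 + Y}$)
$W{\left(G,A \right)} = 3 + \frac{3 + 2 A}{A + G}$ ($W{\left(G,A \right)} = 3 + \frac{A + \frac{-11 - A + 2 \cdot 4}{-5 + 4}}{G + A} = 3 + \frac{A + \frac{-11 - A + 8}{-1}}{A + G} = 3 + \frac{A - \left(-3 - A\right)}{A + G} = 3 + \frac{A + \left(3 + A\right)}{A + G} = 3 + \frac{3 + 2 A}{A + G}$)
$- 10 \left(9 + W{\left(-1,5 \right)}\right) = - 10 \left(9 + \frac{3 + 3 \left(-1\right) + 5 \cdot 5}{5 - 1}\right) = - 10 \left(9 + \frac{3 - 3 + 25}{4}\right) = - 10 \left(9 + \frac{1}{4} \cdot 25\right) = - 10 \left(9 + \frac{25}{4}\right) = \left(-10\right) \frac{61}{4} = - \frac{305}{2}$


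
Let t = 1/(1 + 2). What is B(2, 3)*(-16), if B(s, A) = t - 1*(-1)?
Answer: -64/3 ≈ -21.333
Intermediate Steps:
t = 1/3 ≈ 0.33333
B(s, A) = 4/3 (B(s, A) = 1/3 - 1*(-1) = 1/3 + 1 = 4/3)
B(2, 3)*(-16) = (4/3)*(-16) = -64/3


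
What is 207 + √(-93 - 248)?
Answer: 207 + I*√341 ≈ 207.0 + 18.466*I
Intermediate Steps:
207 + √(-93 - 248) = 207 + √(-341) = 207 + I*√341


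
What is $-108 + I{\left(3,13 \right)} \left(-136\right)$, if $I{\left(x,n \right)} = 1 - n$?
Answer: $1524$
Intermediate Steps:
$-108 + I{\left(3,13 \right)} \left(-136\right) = -108 + \left(1 - 13\right) \left(-136\right) = -108 - -1632 = -108 + 1632 = 1524$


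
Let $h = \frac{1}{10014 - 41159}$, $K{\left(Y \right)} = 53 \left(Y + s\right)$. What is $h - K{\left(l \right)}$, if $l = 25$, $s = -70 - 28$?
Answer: $\frac{120500004}{31145} \approx 3869.0$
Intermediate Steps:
$s = -98$ ($s = -70 - 28 = -98$)
$K{\left(Y \right)} = -5194 + 53 Y$ ($K{\left(Y \right)} = 53 \left(Y - 98\right) = 53 \left(-98 + Y\right) = -5194 + 53 Y$)
$h = - \frac{1}{31145}$ ($h = \frac{1}{-31145} = - \frac{1}{31145} \approx -3.2108 \cdot 10^{-5}$)
$h - K{\left(l \right)} = - \frac{1}{31145} - \left(-5194 + 53 \cdot 25\right) = - \frac{1}{31145} - \left(-5194 + 1325\right) = - \frac{1}{31145} - -3869 = - \frac{1}{31145} + 3869 = \frac{120500004}{31145}$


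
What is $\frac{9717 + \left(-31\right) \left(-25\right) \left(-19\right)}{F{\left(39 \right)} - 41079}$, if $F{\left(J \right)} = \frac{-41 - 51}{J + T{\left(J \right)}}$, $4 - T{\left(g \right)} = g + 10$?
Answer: $\frac{15024}{123191} \approx 0.12196$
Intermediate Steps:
$T{\left(g \right)} = -6 - g$ ($T{\left(g \right)} = 4 - \left(g + 10\right) = 4 - \left(10 + g\right) = -6 - g$)
$F{\left(J \right)} = \frac{46}{3}$ ($F{\left(J \right)} = \frac{-41 - 51}{J - \left(6 + J\right)} = - \frac{92}{-6} = \left(-92\right) \left(- \frac{1}{6}\right) = \frac{46}{3}$)
$\frac{9717 + \left(-31\right) \left(-25\right) \left(-19\right)}{F{\left(39 \right)} - 41079} = \frac{9717 + \left(-31\right) \left(-25\right) \left(-19\right)}{\frac{46}{3} - 41079} = \frac{9717 + 775 \left(-19\right)}{- \frac{123191}{3}} = \left(9717 - 14725\right) \left(- \frac{3}{123191}\right) = \left(-5008\right) \left(- \frac{3}{123191}\right) = \frac{15024}{123191}$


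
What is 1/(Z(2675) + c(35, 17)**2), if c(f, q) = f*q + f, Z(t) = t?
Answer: 1/399575 ≈ 2.5027e-6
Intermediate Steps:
c(f, q) = f + f*q
1/(Z(2675) + c(35, 17)**2) = 1/(2675 + (35*(1 + 17))**2) = 1/(2675 + (35*18)**2) = 1/(2675 + 630**2) = 1/(2675 + 396900) = 1/399575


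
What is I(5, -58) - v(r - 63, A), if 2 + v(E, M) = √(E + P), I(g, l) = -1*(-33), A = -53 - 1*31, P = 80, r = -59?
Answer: 35 - I*√42 ≈ 35.0 - 6.4807*I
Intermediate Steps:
A = -84 (A = -53 - 31 = -84)
I(g, l) = 33
v(E, M) = -2 + √(80 + E) (v(E, M) = -2 + √(E + 80) = -2 + √(80 + E))
I(5, -58) - v(r - 63, A) = 33 - (-2 + √(80 + (-59 - 63))) = 33 - (-2 + √(80 - 122)) = 33 - (-2 + √(-42)) = 33 - (-2 + I*√42) = 33 + (2 - I*√42) = 35 - I*√42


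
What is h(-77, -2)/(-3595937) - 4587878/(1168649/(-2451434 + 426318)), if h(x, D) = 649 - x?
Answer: 33409797244364906402/4202388179113 ≈ 7.9502e+6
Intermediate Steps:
h(-77, -2)/(-3595937) - 4587878/(1168649/(-2451434 + 426318)) = (649 - 1*(-77))/(-3595937) - 4587878/(1168649/(-2451434 + 426318)) = (649 + 77)*(-1/3595937) - 4587878/(1168649/(-2025116)) = 726*(-1/3595937) - 4587878/(1168649*(-1/2025116)) = -726/3595937 - 4587878/(-1168649/2025116) = -726/3595937 - 4587878*(-2025116/1168649) = -726/3595937 + 9290985143848/1168649 = 33409797244364906402/4202388179113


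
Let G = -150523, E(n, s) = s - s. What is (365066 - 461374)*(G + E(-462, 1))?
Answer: 14496569084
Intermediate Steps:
E(n, s) = 0
(365066 - 461374)*(G + E(-462, 1)) = (365066 - 461374)*(-150523 + 0) = -96308*(-150523) = 14496569084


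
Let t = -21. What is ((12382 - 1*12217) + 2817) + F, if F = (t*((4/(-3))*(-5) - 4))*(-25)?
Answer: 4382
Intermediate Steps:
F = 1400 (F = -21*((4/(-3))*(-5) - 4)*(-25) = -21*((4*(-⅓))*(-5) - 4)*(-25) = -21*(-4/3*(-5) - 4)*(-25) = -21*(20/3 - 4)*(-25) = -21*8/3*(-25) = -56*(-25) = 1400)
((12382 - 1*12217) + 2817) + F = ((12382 - 1*12217) + 2817) + 1400 = ((12382 - 12217) + 2817) + 1400 = (165 + 2817) + 1400 = 2982 + 1400 = 4382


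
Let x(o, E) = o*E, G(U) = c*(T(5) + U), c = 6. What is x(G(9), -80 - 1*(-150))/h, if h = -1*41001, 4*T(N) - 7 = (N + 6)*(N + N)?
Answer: -5355/13667 ≈ -0.39182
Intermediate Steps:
T(N) = 7/4 + N*(6 + N)/2 (T(N) = 7/4 + ((N + 6)*(N + N))/4 = 7/4 + ((6 + N)*(2*N))/4 = 7/4 + (2*N*(6 + N))/4 = 7/4 + N*(6 + N)/2)
G(U) = 351/2 + 6*U (G(U) = 6*((7/4 + (½)*5² + 3*5) + U) = 6*((7/4 + (½)*25 + 15) + U) = 6*((7/4 + 25/2 + 15) + U) = 6*(117/4 + U) = 351/2 + 6*U)
x(o, E) = E*o
h = -41001
x(G(9), -80 - 1*(-150))/h = ((-80 - 1*(-150))*(351/2 + 6*9))/(-41001) = ((-80 + 150)*(351/2 + 54))*(-1/41001) = (70*(459/2))*(-1/41001) = 16065*(-1/41001) = -5355/13667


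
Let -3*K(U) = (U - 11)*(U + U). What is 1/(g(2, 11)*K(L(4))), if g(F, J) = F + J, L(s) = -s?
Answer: -1/520 ≈ -0.0019231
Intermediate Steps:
K(U) = -2*U*(-11 + U)/3 (K(U) = -(U - 11)*(U + U)/3 = -(-11 + U)*2*U/3 = -2*U*(-11 + U)/3)
1/(g(2, 11)*K(L(4))) = 1/((2 + 11)*(2*(-1*4)*(11 - (-1)*4)/3)) = 1/(13*((⅔)*(-4)*(11 - 1*(-4)))) = 1/(13*((⅔)*(-4)*(11 + 4))) = 1/(13*((⅔)*(-4)*15)) = 1/(13*(-40)) = 1/(-520) = -1/520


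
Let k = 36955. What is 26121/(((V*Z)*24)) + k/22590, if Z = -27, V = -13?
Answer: 3338453/704808 ≈ 4.7367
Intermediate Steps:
26121/(((V*Z)*24)) + k/22590 = 26121/((-13*(-27)*24)) + 36955/22590 = 26121/((351*24)) + 36955*(1/22590) = 26121/8424 + 7391/4518 = 26121*(1/8424) + 7391/4518 = 8707/2808 + 7391/4518 = 3338453/704808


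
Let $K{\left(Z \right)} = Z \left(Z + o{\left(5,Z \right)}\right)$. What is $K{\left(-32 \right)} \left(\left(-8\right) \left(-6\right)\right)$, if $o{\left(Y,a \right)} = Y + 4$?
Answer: $35328$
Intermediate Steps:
$o{\left(Y,a \right)} = 4 + Y$
$K{\left(Z \right)} = Z \left(9 + Z\right)$ ($K{\left(Z \right)} = Z \left(Z + \left(4 + 5\right)\right) = Z \left(Z + 9\right) = Z \left(9 + Z\right)$)
$K{\left(-32 \right)} \left(\left(-8\right) \left(-6\right)\right) = - 32 \left(9 - 32\right) \left(\left(-8\right) \left(-6\right)\right) = \left(-32\right) \left(-23\right) 48 = 736 \cdot 48 = 35328$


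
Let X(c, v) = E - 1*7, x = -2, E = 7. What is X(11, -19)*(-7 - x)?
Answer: 0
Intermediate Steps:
X(c, v) = 0 (X(c, v) = 7 - 1*7 = 7 - 7 = 0)
X(11, -19)*(-7 - x) = 0*(-7 - 1*(-2)) = 0*(-7 + 2) = 0*(-5) = 0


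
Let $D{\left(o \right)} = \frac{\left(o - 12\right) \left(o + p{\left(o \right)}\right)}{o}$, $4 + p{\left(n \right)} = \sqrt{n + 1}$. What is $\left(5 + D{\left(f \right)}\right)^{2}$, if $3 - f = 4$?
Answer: $3600$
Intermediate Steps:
$f = -1$ ($f = 3 - 4 = -1$)
$p{\left(n \right)} = -4 + \sqrt{1 + n}$ ($p{\left(n \right)} = -4 + \sqrt{n + 1} = -4 + \sqrt{1 + n}$)
$D{\left(o \right)} = \frac{\left(-12 + o\right) \left(-4 + o + \sqrt{1 + o}\right)}{o}$ ($D{\left(o \right)} = \frac{\left(o - 12\right) \left(o + \left(-4 + \sqrt{1 + o}\right)\right)}{o} = \frac{\left(-12 + o\right) \left(-4 + o + \sqrt{1 + o}\right)}{o}$)
$\left(5 + D{\left(f \right)}\right)^{2} = \left(5 + \frac{48 - 12 \sqrt{1 - 1} - \left(-16 - 1 + \sqrt{1 - 1}\right)}{-1}\right)^{2} = \left(5 - \left(48 - 12 \sqrt{0} - \left(-16 - 1 + \sqrt{0}\right)\right)\right)^{2} = \left(5 - \left(48 - 0 - \left(-16 - 1 + 0\right)\right)\right)^{2} = \left(5 - \left(48 + 0 - -17\right)\right)^{2} = \left(5 - \left(48 + 0 + 17\right)\right)^{2} = \left(5 - 65\right)^{2} = \left(-60\right)^{2} = 3600$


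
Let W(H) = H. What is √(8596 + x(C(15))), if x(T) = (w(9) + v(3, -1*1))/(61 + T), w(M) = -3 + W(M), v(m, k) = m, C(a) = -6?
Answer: √26003395/55 ≈ 92.715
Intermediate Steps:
w(M) = -3 + M
x(T) = 9/(61 + T) (x(T) = ((-3 + 9) + 3)/(61 + T) = (6 + 3)/(61 + T) = 9/(61 + T))
√(8596 + x(C(15))) = √(8596 + 9/(61 - 6)) = √(8596 + 9/55) = √(472789/55) = √26003395/55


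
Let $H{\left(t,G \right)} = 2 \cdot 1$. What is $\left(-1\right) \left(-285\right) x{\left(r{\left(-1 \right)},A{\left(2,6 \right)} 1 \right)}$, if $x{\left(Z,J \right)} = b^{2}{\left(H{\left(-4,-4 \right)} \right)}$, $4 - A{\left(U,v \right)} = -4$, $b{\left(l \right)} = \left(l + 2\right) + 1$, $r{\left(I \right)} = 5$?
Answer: $7125$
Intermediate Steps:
$H{\left(t,G \right)} = 2$
$b{\left(l \right)} = 3 + l$ ($b{\left(l \right)} = \left(2 + l\right) + 1 = 3 + l$)
$A{\left(U,v \right)} = 8$ ($A{\left(U,v \right)} = 4 - -4 = 4 + 4 = 8$)
$x{\left(Z,J \right)} = 25$ ($x{\left(Z,J \right)} = \left(3 + 2\right)^{2} = 5^{2} = 25$)
$\left(-1\right) \left(-285\right) x{\left(r{\left(-1 \right)},A{\left(2,6 \right)} 1 \right)} = \left(-1\right) \left(-285\right) 25 = 285 \cdot 25 = 7125$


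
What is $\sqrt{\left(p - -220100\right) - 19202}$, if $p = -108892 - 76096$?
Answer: $\sqrt{15910} \approx 126.13$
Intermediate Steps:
$p = -184988$
$\sqrt{\left(p - -220100\right) - 19202} = \sqrt{\left(-184988 - -220100\right) - 19202} = \sqrt{\left(-184988 + 220100\right) - 19202} = \sqrt{35112 - 19202} = \sqrt{15910}$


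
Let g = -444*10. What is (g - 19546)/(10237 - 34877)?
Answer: 11993/12320 ≈ 0.97346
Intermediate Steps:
g = -4440
(g - 19546)/(10237 - 34877) = (-4440 - 19546)/(10237 - 34877) = -23986/(-24640) = -23986*(-1/24640) = 11993/12320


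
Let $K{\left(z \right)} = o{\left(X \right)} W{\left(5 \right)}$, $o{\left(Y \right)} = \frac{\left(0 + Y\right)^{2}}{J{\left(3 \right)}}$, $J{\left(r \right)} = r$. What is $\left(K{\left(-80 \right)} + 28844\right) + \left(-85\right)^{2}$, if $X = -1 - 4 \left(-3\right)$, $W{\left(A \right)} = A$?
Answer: $\frac{108812}{3} \approx 36271.0$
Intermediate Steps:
$X = 11$ ($X = -1 - -12 = -1 + 12 = 11$)
$o{\left(Y \right)} = \frac{Y^{2}}{3}$ ($o{\left(Y \right)} = \frac{\left(0 + Y\right)^{2}}{3} = Y^{2} \cdot \frac{1}{3} = \frac{Y^{2}}{3}$)
$K{\left(z \right)} = \frac{605}{3}$ ($K{\left(z \right)} = \frac{11^{2}}{3} \cdot 5 = \frac{1}{3} \cdot 121 \cdot 5 = \frac{121}{3} \cdot 5 = \frac{605}{3}$)
$\left(K{\left(-80 \right)} + 28844\right) + \left(-85\right)^{2} = \left(\frac{605}{3} + 28844\right) + \left(-85\right)^{2} = \frac{87137}{3} + 7225 = \frac{108812}{3}$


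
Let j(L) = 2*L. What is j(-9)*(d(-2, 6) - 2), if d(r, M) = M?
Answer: -72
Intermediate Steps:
j(-9)*(d(-2, 6) - 2) = (2*(-9))*(6 - 2) = -18*4 = -72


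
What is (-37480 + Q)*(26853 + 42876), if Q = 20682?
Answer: -1171307742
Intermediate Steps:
(-37480 + Q)*(26853 + 42876) = (-37480 + 20682)*(26853 + 42876) = -16798*69729 = -1171307742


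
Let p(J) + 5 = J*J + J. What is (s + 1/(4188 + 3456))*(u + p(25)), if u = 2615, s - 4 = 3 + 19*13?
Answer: 1582385255/1911 ≈ 8.2804e+5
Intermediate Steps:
s = 254 (s = 4 + (3 + 19*13) = 4 + (3 + 247) = 4 + 250 = 254)
p(J) = -5 + J + J² (p(J) = -5 + (J*J + J) = -5 + (J² + J) = -5 + (J + J²) = -5 + J + J²)
(s + 1/(4188 + 3456))*(u + p(25)) = (254 + 1/(4188 + 3456))*(2615 + (-5 + 25 + 25²)) = (254 + 1/7644)*(2615 + (-5 + 25 + 625)) = (254 + 1/7644)*(2615 + 645) = (1941577/7644)*3260 = 1582385255/1911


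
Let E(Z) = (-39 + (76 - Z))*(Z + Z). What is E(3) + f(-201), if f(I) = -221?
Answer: -17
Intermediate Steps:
E(Z) = 2*Z*(37 - Z) (E(Z) = (37 - Z)*(2*Z) = 2*Z*(37 - Z))
E(3) + f(-201) = 2*3*(37 - 1*3) - 221 = 2*3*(37 - 3) - 221 = 2*3*34 - 221 = 204 - 221 = -17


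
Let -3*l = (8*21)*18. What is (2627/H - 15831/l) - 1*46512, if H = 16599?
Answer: -86440409191/1859088 ≈ -46496.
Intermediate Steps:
l = -1008 (l = -8*21*18/3 = -56*18 = -⅓*3024 = -1008)
(2627/H - 15831/l) - 1*46512 = (2627/16599 - 15831/(-1008)) - 1*46512 = (2627*(1/16599) - 15831*(-1/1008)) - 46512 = (2627/16599 + 1759/112) - 46512 = 29491865/1859088 - 46512 = -86440409191/1859088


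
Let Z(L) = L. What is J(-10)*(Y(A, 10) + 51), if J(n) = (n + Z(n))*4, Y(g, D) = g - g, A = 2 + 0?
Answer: -4080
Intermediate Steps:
A = 2
Y(g, D) = 0
J(n) = 8*n (J(n) = (n + n)*4 = (2*n)*4 = 8*n)
J(-10)*(Y(A, 10) + 51) = (8*(-10))*(0 + 51) = -80*51 = -4080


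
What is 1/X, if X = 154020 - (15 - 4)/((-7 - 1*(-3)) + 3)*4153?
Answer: 1/199703 ≈ 5.0074e-6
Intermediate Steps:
X = 199703 (X = 154020 - 11/((-7 + 3) + 3)*4153 = 154020 - 11/(-4 + 3)*4153 = 154020 - 11/(-1)*4153 = 154020 - 11*(-1)*4153 = 154020 - (-11)*4153 = 154020 - 1*(-45683) = 154020 + 45683 = 199703)
1/X = 1/199703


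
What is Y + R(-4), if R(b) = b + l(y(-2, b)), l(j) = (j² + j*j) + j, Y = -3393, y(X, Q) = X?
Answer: -3391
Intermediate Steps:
l(j) = j + 2*j² (l(j) = (j² + j²) + j = 2*j² + j = j + 2*j²)
R(b) = 6 + b (R(b) = b - 2*(1 + 2*(-2)) = b - 2*(1 - 4) = b - 2*(-3) = b + 6 = 6 + b)
Y + R(-4) = -3393 + (6 - 4) = -3393 + 2 = -3391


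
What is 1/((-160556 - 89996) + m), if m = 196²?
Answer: -1/212136 ≈ -4.7140e-6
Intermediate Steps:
m = 38416
1/((-160556 - 89996) + m) = 1/((-160556 - 89996) + 38416) = 1/(-250552 + 38416) = 1/(-212136) = -1/212136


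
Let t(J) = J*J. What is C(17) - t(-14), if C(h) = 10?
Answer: -186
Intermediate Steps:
t(J) = J²
C(17) - t(-14) = 10 - 1*(-14)² = 10 - 1*196 = 10 - 196 = -186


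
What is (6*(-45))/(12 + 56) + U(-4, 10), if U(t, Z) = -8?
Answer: -407/34 ≈ -11.971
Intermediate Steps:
(6*(-45))/(12 + 56) + U(-4, 10) = (6*(-45))/(12 + 56) - 8 = -270/68 - 8 = (1/68)*(-270) - 8 = -135/34 - 8 = -407/34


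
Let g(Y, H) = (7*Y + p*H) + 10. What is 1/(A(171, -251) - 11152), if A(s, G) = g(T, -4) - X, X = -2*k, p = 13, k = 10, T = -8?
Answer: -1/11230 ≈ -8.9047e-5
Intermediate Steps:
X = -20 (X = -2*10 = -20)
g(Y, H) = 10 + 7*Y + 13*H (g(Y, H) = (7*Y + 13*H) + 10 = 10 + 7*Y + 13*H)
A(s, G) = -78 (A(s, G) = (10 + 7*(-8) + 13*(-4)) - 1*(-20) = (10 - 56 - 52) + 20 = -98 + 20 = -78)
1/(A(171, -251) - 11152) = 1/(-78 - 11152) = 1/(-11230) = -1/11230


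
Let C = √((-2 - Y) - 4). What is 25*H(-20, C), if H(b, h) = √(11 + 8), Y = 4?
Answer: 25*√19 ≈ 108.97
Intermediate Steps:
C = I*√10 (C = √((-2 - 1*4) - 4) = √((-2 - 4) - 4) = √(-6 - 4) = √(-10) = I*√10 ≈ 3.1623*I)
H(b, h) = √19
25*H(-20, C) = 25*√19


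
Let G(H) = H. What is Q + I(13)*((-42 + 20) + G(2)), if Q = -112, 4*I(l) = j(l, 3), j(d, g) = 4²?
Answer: -192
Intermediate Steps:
j(d, g) = 16
I(l) = 4 (I(l) = (¼)*16 = 4)
Q + I(13)*((-42 + 20) + G(2)) = -112 + 4*((-42 + 20) + 2) = -112 + 4*(-22 + 2) = -112 + 4*(-20) = -112 - 80 = -192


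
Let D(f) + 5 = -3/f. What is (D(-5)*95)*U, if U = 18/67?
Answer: -7524/67 ≈ -112.30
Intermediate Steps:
D(f) = -5 - 3/f
U = 18/67 (U = 18*(1/67) = 18/67 ≈ 0.26866)
(D(-5)*95)*U = ((-5 - 3/(-5))*95)*(18/67) = ((-5 - 3*(-1/5))*95)*(18/67) = ((-5 + 3/5)*95)*(18/67) = -22/5*95*(18/67) = -418*18/67 = -7524/67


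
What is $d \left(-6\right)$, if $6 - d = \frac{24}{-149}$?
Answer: $- \frac{5508}{149} \approx -36.966$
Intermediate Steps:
$d = \frac{918}{149}$ ($d = 6 - \frac{24}{-149} = 6 - 24 \left(- \frac{1}{149}\right) = 6 - - \frac{24}{149} = 6 + \frac{24}{149} = \frac{918}{149} \approx 6.1611$)
$d \left(-6\right) = \frac{918}{149} \left(-6\right) = - \frac{5508}{149}$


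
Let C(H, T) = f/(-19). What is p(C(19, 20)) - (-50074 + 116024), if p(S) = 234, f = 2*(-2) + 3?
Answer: -65716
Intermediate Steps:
f = -1 (f = -4 + 3 = -1)
C(H, T) = 1/19 (C(H, T) = -1/(-19) = -1*(-1/19) = 1/19)
p(C(19, 20)) - (-50074 + 116024) = 234 - (-50074 + 116024) = 234 - 1*65950 = 234 - 65950 = -65716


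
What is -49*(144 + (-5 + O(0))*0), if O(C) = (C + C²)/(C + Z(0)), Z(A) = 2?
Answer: -7056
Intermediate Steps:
O(C) = (C + C²)/(2 + C) (O(C) = (C + C²)/(C + 2) = (C + C²)/(2 + C))
-49*(144 + (-5 + O(0))*0) = -49*(144 + (-5 + 0*(1 + 0)/(2 + 0))*0) = -49*(144 + (-5 + 0*1/2)*0) = -49*(144 + (-5 + 0*(½)*1)*0) = -49*(144 + (-5 + 0)*0) = -49*(144 - 5*0) = -49*(144 + 0) = -49*144 = -7056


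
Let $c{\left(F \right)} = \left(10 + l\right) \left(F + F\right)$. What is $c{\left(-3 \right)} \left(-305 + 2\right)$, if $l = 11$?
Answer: $38178$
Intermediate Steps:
$c{\left(F \right)} = 42 F$ ($c{\left(F \right)} = \left(10 + 11\right) \left(F + F\right) = 21 \cdot 2 F = 42 F$)
$c{\left(-3 \right)} \left(-305 + 2\right) = 42 \left(-3\right) \left(-305 + 2\right) = \left(-126\right) \left(-303\right) = 38178$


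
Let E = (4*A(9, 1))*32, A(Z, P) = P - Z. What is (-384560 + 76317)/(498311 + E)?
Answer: -308243/497287 ≈ -0.61985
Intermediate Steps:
E = -1024 (E = (4*(1 - 1*9))*32 = (4*(1 - 9))*32 = (4*(-8))*32 = -32*32 = -1024)
(-384560 + 76317)/(498311 + E) = (-384560 + 76317)/(498311 - 1024) = -308243/497287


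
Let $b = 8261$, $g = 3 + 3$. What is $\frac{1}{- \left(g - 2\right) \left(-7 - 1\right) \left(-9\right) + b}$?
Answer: $\frac{1}{7973} \approx 0.00012542$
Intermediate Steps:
$g = 6$
$\frac{1}{- \left(g - 2\right) \left(-7 - 1\right) \left(-9\right) + b} = \frac{1}{- \left(6 - 2\right) \left(-7 - 1\right) \left(-9\right) + 8261} = \frac{1}{- 4 \left(-8\right) \left(-9\right) + 8261} = \frac{1}{\left(-1\right) \left(-32\right) \left(-9\right) + 8261} = \frac{1}{32 \left(-9\right) + 8261} = \frac{1}{-288 + 8261} = \frac{1}{7973}$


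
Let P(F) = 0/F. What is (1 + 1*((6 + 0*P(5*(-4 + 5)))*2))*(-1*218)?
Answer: -2834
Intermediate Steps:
P(F) = 0
(1 + 1*((6 + 0*P(5*(-4 + 5)))*2))*(-1*218) = (1 + 1*((6 + 0*0)*2))*(-1*218) = (1 + 1*((6 + 0)*2))*(-218) = (1 + 1*(6*2))*(-218) = (1 + 1*12)*(-218) = (1 + 12)*(-218) = 13*(-218) = -2834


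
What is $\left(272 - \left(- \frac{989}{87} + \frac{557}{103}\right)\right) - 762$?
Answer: $- \frac{4337482}{8961} \approx -484.04$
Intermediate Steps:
$\left(272 - \left(- \frac{989}{87} + \frac{557}{103}\right)\right) - 762 = \left(272 - - \frac{53408}{8961}\right) - 762 = \left(272 + \left(\frac{989}{87} - \frac{557}{103}\right)\right) - 762 = \left(272 + \frac{53408}{8961}\right) - 762 = \frac{2490800}{8961} - 762 = - \frac{4337482}{8961}$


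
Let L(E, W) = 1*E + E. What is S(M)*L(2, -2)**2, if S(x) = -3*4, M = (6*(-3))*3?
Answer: -192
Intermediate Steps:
L(E, W) = 2*E (L(E, W) = E + E = 2*E)
M = -54 (M = -18*3 = -54)
S(x) = -12
S(M)*L(2, -2)**2 = -12*(2*2)**2 = -12*4**2 = -12*16 = -192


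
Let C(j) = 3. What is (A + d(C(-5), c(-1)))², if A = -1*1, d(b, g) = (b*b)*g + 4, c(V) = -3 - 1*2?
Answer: 1764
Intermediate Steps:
c(V) = -5 (c(V) = -3 - 2 = -5)
d(b, g) = 4 + g*b² (d(b, g) = b²*g + 4 = g*b² + 4 = 4 + g*b²)
A = -1
(A + d(C(-5), c(-1)))² = (-1 + (4 - 5*3²))² = (-1 + (4 - 5*9))² = (-1 + (4 - 45))² = (-1 - 41)² = (-42)² = 1764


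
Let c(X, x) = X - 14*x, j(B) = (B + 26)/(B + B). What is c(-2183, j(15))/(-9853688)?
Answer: 4129/18475665 ≈ 0.00022348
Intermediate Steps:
j(B) = (26 + B)/(2*B) (j(B) = (26 + B)/((2*B)) = (26 + B)*(1/(2*B)) = (26 + B)/(2*B))
c(-2183, j(15))/(-9853688) = (-2183 - 7*(26 + 15)/15)/(-9853688) = (-2183 - 7*41/15)*(-1/9853688) = (-2183 - 14*41/30)*(-1/9853688) = (-2183 - 287/15)*(-1/9853688) = -33032/15*(-1/9853688) = 4129/18475665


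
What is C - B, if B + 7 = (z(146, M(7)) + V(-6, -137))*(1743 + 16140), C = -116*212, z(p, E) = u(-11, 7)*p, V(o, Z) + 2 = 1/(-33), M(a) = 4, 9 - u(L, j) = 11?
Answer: 57569148/11 ≈ 5.2336e+6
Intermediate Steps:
u(L, j) = -2 (u(L, j) = 9 - 1*11 = 9 - 11 = -2)
V(o, Z) = -67/33 (V(o, Z) = -2 + 1/(-33) = -2 - 1/33 = -67/33)
z(p, E) = -2*p
C = -24592
B = -57839660/11 (B = -7 + (-2*146 - 67/33)*(1743 + 16140) = -7 + (-292 - 67/33)*17883 = -7 - 9703/33*17883 = -7 - 57839583/11 = -57839660/11 ≈ -5.2582e+6)
C - B = -24592 - 1*(-57839660/11) = -24592 + 57839660/11 = 57569148/11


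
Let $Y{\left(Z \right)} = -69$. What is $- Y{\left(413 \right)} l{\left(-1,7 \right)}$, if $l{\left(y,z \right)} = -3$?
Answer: $-207$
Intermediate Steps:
$- Y{\left(413 \right)} l{\left(-1,7 \right)} = - \left(-69\right) \left(-3\right) = \left(-1\right) 207 = -207$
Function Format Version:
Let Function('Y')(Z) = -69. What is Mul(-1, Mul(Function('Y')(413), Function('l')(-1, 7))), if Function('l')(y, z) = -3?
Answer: -207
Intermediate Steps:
Mul(-1, Mul(Function('Y')(413), Function('l')(-1, 7))) = Mul(-1, Mul(-69, -3)) = Mul(-1, 207) = -207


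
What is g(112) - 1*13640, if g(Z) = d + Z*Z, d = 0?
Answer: -1096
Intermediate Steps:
g(Z) = Z² (g(Z) = 0 + Z*Z = 0 + Z² = Z²)
g(112) - 1*13640 = 112² - 1*13640 = 12544 - 13640 = -1096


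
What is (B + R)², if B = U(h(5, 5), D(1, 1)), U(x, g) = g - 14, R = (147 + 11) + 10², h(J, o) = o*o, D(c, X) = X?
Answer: 60025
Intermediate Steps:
h(J, o) = o²
R = 258 (R = 158 + 100 = 258)
U(x, g) = -14 + g
B = -13 (B = -14 + 1 = -13)
(B + R)² = (-13 + 258)² = 245² = 60025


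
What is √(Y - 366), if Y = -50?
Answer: 4*I*√26 ≈ 20.396*I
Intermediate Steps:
√(Y - 366) = √(-50 - 366) = √(-416) = 4*I*√26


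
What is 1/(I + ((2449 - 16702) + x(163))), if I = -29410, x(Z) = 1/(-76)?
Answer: -76/3318389 ≈ -2.2903e-5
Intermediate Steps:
x(Z) = -1/76
1/(I + ((2449 - 16702) + x(163))) = 1/(-29410 + ((2449 - 16702) - 1/76)) = 1/(-29410 + (-14253 - 1/76)) = 1/(-29410 - 1083229/76) = 1/(-3318389/76) = -76/3318389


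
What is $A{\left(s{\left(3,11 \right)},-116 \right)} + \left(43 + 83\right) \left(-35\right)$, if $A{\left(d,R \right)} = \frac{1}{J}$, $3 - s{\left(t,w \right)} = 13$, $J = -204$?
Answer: $- \frac{899641}{204} \approx -4410.0$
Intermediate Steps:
$s{\left(t,w \right)} = -10$ ($s{\left(t,w \right)} = 3 - 13 = -10$)
$A{\left(d,R \right)} = - \frac{1}{204}$ ($A{\left(d,R \right)} = \frac{1}{-204} = - \frac{1}{204}$)
$A{\left(s{\left(3,11 \right)},-116 \right)} + \left(43 + 83\right) \left(-35\right) = - \frac{1}{204} + \left(43 + 83\right) \left(-35\right) = - \frac{1}{204} + 126 \left(-35\right) = - \frac{1}{204} - 4410 = - \frac{899641}{204}$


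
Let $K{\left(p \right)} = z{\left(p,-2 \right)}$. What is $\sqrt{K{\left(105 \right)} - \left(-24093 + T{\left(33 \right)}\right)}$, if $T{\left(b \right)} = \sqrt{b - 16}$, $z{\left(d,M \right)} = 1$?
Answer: $\sqrt{24094 - \sqrt{17}} \approx 155.21$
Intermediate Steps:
$T{\left(b \right)} = \sqrt{-16 + b}$
$K{\left(p \right)} = 1$
$\sqrt{K{\left(105 \right)} - \left(-24093 + T{\left(33 \right)}\right)} = \sqrt{1 + \left(20154 + \left(3939 - \sqrt{-16 + 33}\right)\right)} = \sqrt{1 + \left(20154 + \left(3939 - \sqrt{17}\right)\right)} = \sqrt{1 + \left(24093 - \sqrt{17}\right)} = \sqrt{24094 - \sqrt{17}}$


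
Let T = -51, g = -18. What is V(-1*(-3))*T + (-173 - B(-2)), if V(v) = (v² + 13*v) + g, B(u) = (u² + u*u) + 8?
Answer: -1719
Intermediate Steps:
B(u) = 8 + 2*u² (B(u) = (u² + u²) + 8 = 2*u² + 8 = 8 + 2*u²)
V(v) = -18 + v² + 13*v (V(v) = (v² + 13*v) - 18 = -18 + v² + 13*v)
V(-1*(-3))*T + (-173 - B(-2)) = (-18 + (-1*(-3))² + 13*(-1*(-3)))*(-51) + (-173 - (8 + 2*(-2)²)) = (-18 + 3² + 13*3)*(-51) + (-173 - (8 + 2*4)) = (-18 + 9 + 39)*(-51) + (-173 - (8 + 8)) = 30*(-51) + (-173 - 1*16) = -1530 + (-173 - 16) = -1530 - 189 = -1719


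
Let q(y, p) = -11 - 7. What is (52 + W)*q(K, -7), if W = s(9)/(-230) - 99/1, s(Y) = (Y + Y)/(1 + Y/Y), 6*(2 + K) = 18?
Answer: 97371/115 ≈ 846.70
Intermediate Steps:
K = 1 (K = -2 + (⅙)*18 = -2 + 3 = 1)
q(y, p) = -18
s(Y) = Y (s(Y) = (2*Y)/(1 + 1) = (2*Y)/2 = (2*Y)*(½) = Y)
W = -22779/230 (W = 9/(-230) - 99/1 = 9*(-1/230) - 99*1 = -9/230 - 99 = -22779/230 ≈ -99.039)
(52 + W)*q(K, -7) = (52 - 22779/230)*(-18) = -10819/230*(-18) = 97371/115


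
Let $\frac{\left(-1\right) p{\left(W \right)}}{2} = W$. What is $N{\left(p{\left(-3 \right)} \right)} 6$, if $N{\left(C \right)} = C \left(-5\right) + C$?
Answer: $-144$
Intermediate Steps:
$p{\left(W \right)} = - 2 W$
$N{\left(C \right)} = - 4 C$ ($N{\left(C \right)} = - 5 C + C = - 4 C$)
$N{\left(p{\left(-3 \right)} \right)} 6 = - 4 \left(\left(-2\right) \left(-3\right)\right) 6 = \left(-4\right) 6 \cdot 6 = \left(-24\right) 6 = -144$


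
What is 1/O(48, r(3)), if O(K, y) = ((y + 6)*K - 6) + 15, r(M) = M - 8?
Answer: 1/57 ≈ 0.017544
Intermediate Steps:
r(M) = -8 + M
O(K, y) = 9 + K*(6 + y) (O(K, y) = ((6 + y)*K - 6) + 15 = (K*(6 + y) - 6) + 15 = (-6 + K*(6 + y)) + 15 = 9 + K*(6 + y))
1/O(48, r(3)) = 1/(9 + 6*48 + 48*(-8 + 3)) = 1/(9 + 288 + 48*(-5)) = 1/(9 + 288 - 240) = 1/57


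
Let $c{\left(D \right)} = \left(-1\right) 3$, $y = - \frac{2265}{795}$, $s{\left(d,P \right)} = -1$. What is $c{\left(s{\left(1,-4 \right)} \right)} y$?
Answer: $\frac{453}{53} \approx 8.5472$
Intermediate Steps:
$y = - \frac{151}{53}$ ($y = \left(-2265\right) \frac{1}{795} = - \frac{151}{53} \approx -2.8491$)
$c{\left(D \right)} = -3$
$c{\left(s{\left(1,-4 \right)} \right)} y = \left(-3\right) \left(- \frac{151}{53}\right) = \frac{453}{53}$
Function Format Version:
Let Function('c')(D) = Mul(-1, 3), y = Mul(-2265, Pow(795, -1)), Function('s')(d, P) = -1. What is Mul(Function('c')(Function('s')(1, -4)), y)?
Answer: Rational(453, 53) ≈ 8.5472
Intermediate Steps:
y = Rational(-151, 53) (y = Mul(-2265, Rational(1, 795)) = Rational(-151, 53) ≈ -2.8491)
Function('c')(D) = -3
Mul(Function('c')(Function('s')(1, -4)), y) = Mul(-3, Rational(-151, 53)) = Rational(453, 53)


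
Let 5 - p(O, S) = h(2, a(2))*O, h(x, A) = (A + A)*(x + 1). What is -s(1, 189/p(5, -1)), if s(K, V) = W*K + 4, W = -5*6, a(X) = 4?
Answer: 26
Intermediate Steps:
h(x, A) = 2*A*(1 + x) (h(x, A) = (2*A)*(1 + x) = 2*A*(1 + x))
p(O, S) = 5 - 24*O (p(O, S) = 5 - 2*4*(1 + 2)*O = 5 - 2*4*3*O = 5 - 24*O)
W = -30
s(K, V) = 4 - 30*K (s(K, V) = -30*K + 4 = 4 - 30*K)
-s(1, 189/p(5, -1)) = -(4 - 30*1) = -(4 - 30) = -1*(-26) = 26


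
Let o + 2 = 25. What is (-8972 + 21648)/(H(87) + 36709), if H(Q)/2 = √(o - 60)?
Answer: 465323284/1347550829 - 25352*I*√37/1347550829 ≈ 0.34531 - 0.00011444*I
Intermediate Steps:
o = 23 (o = -2 + 25 = 23)
H(Q) = 2*I*√37 (H(Q) = 2*√(23 - 60) = 2*√(-37) = 2*(I*√37) = 2*I*√37)
(-8972 + 21648)/(H(87) + 36709) = (-8972 + 21648)/(2*I*√37 + 36709) = 12676/(36709 + 2*I*√37)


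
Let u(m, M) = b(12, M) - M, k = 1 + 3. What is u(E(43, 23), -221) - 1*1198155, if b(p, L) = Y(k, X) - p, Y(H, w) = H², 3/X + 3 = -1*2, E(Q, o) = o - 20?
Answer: -1197930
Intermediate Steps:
k = 4
E(Q, o) = -20 + o
X = -⅗ (X = 3/(-3 - 1*2) = 3/(-3 - 2) = 3/(-5) = 3*(-⅕) = -⅗ ≈ -0.60000)
b(p, L) = 16 - p (b(p, L) = 4² - p = 16 - p)
u(m, M) = 4 - M (u(m, M) = (16 - 1*12) - M = (16 - 12) - M = 4 - M)
u(E(43, 23), -221) - 1*1198155 = (4 - 1*(-221)) - 1*1198155 = (4 + 221) - 1198155 = 225 - 1198155 = -1197930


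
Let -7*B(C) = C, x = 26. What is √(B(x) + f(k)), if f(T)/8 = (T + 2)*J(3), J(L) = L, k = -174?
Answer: I*√202454/7 ≈ 64.278*I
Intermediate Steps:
B(C) = -C/7
f(T) = 48 + 24*T (f(T) = 8*((T + 2)*3) = 8*((2 + T)*3) = 8*(6 + 3*T) = 48 + 24*T)
√(B(x) + f(k)) = √(-⅐*26 + (48 + 24*(-174))) = √(-26/7 + (48 - 4176)) = √(-26/7 - 4128) = √(-28922/7) = I*√202454/7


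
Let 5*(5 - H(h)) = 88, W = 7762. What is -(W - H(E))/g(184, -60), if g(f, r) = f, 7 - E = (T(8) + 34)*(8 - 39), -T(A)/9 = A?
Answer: -38873/920 ≈ -42.253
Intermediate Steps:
T(A) = -9*A
E = -1171 (E = 7 - (-9*8 + 34)*(8 - 39) = 7 - (-72 + 34)*(-31) = 7 - (-38)*(-31) = 7 - 1*1178 = 7 - 1178 = -1171)
H(h) = -63/5 (H(h) = 5 - 1/5*88 = 5 - 88/5 = -63/5)
-(W - H(E))/g(184, -60) = -(7762 - 1*(-63/5))/184 = -(7762 + 63/5)/184 = -38873/(5*184) = -1*38873/920 = -38873/920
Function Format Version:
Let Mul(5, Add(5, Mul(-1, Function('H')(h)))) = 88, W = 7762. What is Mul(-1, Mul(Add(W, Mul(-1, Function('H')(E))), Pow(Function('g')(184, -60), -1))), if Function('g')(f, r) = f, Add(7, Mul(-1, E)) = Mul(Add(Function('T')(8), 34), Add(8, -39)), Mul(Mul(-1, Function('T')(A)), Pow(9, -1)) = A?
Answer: Rational(-38873, 920) ≈ -42.253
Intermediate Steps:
Function('T')(A) = Mul(-9, A)
E = -1171 (E = Add(7, Mul(-1, Mul(Add(Mul(-9, 8), 34), Add(8, -39)))) = Add(7, Mul(-1, Mul(Add(-72, 34), -31))) = Add(7, Mul(-1, Mul(-38, -31))) = Add(7, Mul(-1, 1178)) = Add(7, -1178) = -1171)
Function('H')(h) = Rational(-63, 5) (Function('H')(h) = Add(5, Mul(Rational(-1, 5), 88)) = Add(5, Rational(-88, 5)) = Rational(-63, 5))
Mul(-1, Mul(Add(W, Mul(-1, Function('H')(E))), Pow(Function('g')(184, -60), -1))) = Mul(-1, Mul(Add(7762, Mul(-1, Rational(-63, 5))), Pow(184, -1))) = Mul(-1, Mul(Add(7762, Rational(63, 5)), Rational(1, 184))) = Mul(-1, Mul(Rational(38873, 5), Rational(1, 184))) = Mul(-1, Rational(38873, 920)) = Rational(-38873, 920)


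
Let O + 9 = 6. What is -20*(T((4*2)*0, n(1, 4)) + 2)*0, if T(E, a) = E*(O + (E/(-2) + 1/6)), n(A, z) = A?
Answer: 0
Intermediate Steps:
O = -3 (O = -9 + 6 = -3)
T(E, a) = E*(-17/6 - E/2) (T(E, a) = E*(-3 + (E/(-2) + 1/6)) = E*(-3 + (E*(-½) + 1*(⅙))) = E*(-3 + (-E/2 + ⅙)) = E*(-3 + (⅙ - E/2)) = E*(-17/6 - E/2))
-20*(T((4*2)*0, n(1, 4)) + 2)*0 = -20*(-(4*2)*0*(17 + 3*((4*2)*0))/6 + 2)*0 = -20*(-8*0*(17 + 3*(8*0))/6 + 2)*0 = -20*(-⅙*0*(17 + 3*0) + 2)*0 = -20*(-⅙*0*(17 + 0) + 2)*0 = -20*(-⅙*0*17 + 2)*0 = -20*(0 + 2)*0 = -40*0 = -20*0 = 0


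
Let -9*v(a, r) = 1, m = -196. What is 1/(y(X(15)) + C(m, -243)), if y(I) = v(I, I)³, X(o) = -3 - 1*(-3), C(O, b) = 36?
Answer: 729/26243 ≈ 0.027779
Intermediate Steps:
X(o) = 0 (X(o) = -3 + 3 = 0)
v(a, r) = -⅑ (v(a, r) = -⅑*1 = -⅑)
y(I) = -1/729 (y(I) = (-⅑)³ = -1/729)
1/(y(X(15)) + C(m, -243)) = 1/(-1/729 + 36) = 1/(26243/729) = 729/26243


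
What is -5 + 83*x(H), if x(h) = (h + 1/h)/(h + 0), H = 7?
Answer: 3905/49 ≈ 79.694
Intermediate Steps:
x(h) = (h + 1/h)/h
-5 + 83*x(H) = -5 + 83*(1 + 7⁻²) = -5 + 83*(1 + 1/49) = -5 + 83*(50/49) = -5 + 4150/49 = 3905/49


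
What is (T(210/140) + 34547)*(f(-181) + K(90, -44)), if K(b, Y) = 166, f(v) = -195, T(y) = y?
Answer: -2003813/2 ≈ -1.0019e+6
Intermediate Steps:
(T(210/140) + 34547)*(f(-181) + K(90, -44)) = (210/140 + 34547)*(-195 + 166) = (210*(1/140) + 34547)*(-29) = (3/2 + 34547)*(-29) = (69097/2)*(-29) = -2003813/2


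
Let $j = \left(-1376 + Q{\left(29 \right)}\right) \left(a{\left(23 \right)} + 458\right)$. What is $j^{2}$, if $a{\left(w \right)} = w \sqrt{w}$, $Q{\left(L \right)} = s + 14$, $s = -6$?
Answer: $415326999744 + 39427160832 \sqrt{23} \approx 6.0441 \cdot 10^{11}$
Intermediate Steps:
$Q{\left(L \right)} = 8$ ($Q{\left(L \right)} = -6 + 14 = 8$)
$a{\left(w \right)} = w^{\frac{3}{2}}$
$j = -626544 - 31464 \sqrt{23}$ ($j = \left(-1376 + 8\right) \left(23^{\frac{3}{2}} + 458\right) = - 1368 \left(23 \sqrt{23} + 458\right) = - 1368 \left(458 + 23 \sqrt{23}\right) = -626544 - 31464 \sqrt{23} \approx -7.7744 \cdot 10^{5}$)
$j^{2} = \left(-626544 - 31464 \sqrt{23}\right)^{2}$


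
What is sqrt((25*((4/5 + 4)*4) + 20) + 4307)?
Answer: sqrt(4807) ≈ 69.333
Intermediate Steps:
sqrt((25*((4/5 + 4)*4) + 20) + 4307) = sqrt((25*((24/5)*4) + 20) + 4307) = sqrt((25*(96/5) + 20) + 4307) = sqrt((480 + 20) + 4307) = sqrt(500 + 4307) = sqrt(4807)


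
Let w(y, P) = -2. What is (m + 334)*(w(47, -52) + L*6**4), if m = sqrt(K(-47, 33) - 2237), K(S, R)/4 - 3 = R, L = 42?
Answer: 18179620 + 54430*I*sqrt(2093) ≈ 1.818e+7 + 2.4901e+6*I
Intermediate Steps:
K(S, R) = 12 + 4*R
m = I*sqrt(2093) (m = sqrt((12 + 4*33) - 2237) = sqrt((12 + 132) - 2237) = sqrt(144 - 2237) = sqrt(-2093) = I*sqrt(2093) ≈ 45.749*I)
(m + 334)*(w(47, -52) + L*6**4) = (I*sqrt(2093) + 334)*(-2 + 42*6**4) = (334 + I*sqrt(2093))*(-2 + 42*1296) = (334 + I*sqrt(2093))*(-2 + 54432) = (334 + I*sqrt(2093))*54430 = 18179620 + 54430*I*sqrt(2093)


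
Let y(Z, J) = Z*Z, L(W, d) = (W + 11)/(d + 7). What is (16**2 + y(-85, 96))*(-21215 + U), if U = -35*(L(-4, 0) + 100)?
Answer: -185154750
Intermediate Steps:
L(W, d) = (11 + W)/(7 + d)
y(Z, J) = Z**2
U = -3535 (U = -35*((11 - 4)/(7 + 0) + 100) = -35*(7/7 + 100) = -35*((1/7)*7 + 100) = -35*(1 + 100) = -35*101 = -3535)
(16**2 + y(-85, 96))*(-21215 + U) = (16**2 + (-85)**2)*(-21215 - 3535) = (256 + 7225)*(-24750) = 7481*(-24750) = -185154750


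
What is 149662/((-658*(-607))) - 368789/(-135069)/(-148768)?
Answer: 1503576349426685/4012821096737376 ≈ 0.37469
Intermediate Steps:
149662/((-658*(-607))) - 368789/(-135069)/(-148768) = 149662/399406 - 368789*(-1/135069)*(-1/148768) = 149662*(1/399406) + (368789/135069)*(-1/148768) = 74831/199703 - 368789/20093944992 = 1503576349426685/4012821096737376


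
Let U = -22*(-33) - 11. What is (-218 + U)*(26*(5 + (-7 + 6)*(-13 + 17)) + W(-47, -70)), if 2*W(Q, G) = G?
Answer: -4473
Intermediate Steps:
W(Q, G) = G/2
U = 715 (U = 726 - 11 = 715)
(-218 + U)*(26*(5 + (-7 + 6)*(-13 + 17)) + W(-47, -70)) = (-218 + 715)*(26*(5 + (-7 + 6)*(-13 + 17)) + (½)*(-70)) = 497*(26*(5 - 1*4) - 35) = 497*(26*(5 - 4) - 35) = 497*(26*1 - 35) = 497*(26 - 35) = 497*(-9) = -4473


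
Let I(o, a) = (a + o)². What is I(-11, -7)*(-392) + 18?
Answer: -126990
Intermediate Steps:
I(-11, -7)*(-392) + 18 = (-7 - 11)²*(-392) + 18 = (-18)²*(-392) + 18 = 324*(-392) + 18 = -127008 + 18 = -126990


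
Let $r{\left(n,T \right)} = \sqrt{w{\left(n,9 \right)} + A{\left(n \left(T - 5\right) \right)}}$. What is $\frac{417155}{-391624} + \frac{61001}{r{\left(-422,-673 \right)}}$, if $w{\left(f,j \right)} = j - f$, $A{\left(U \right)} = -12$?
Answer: $- \frac{417155}{391624} + \frac{61001 \sqrt{419}}{419} \approx 2979.0$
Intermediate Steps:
$r{\left(n,T \right)} = \sqrt{-3 - n}$ ($r{\left(n,T \right)} = \sqrt{\left(9 - n\right) - 12} = \sqrt{-3 - n}$)
$\frac{417155}{-391624} + \frac{61001}{r{\left(-422,-673 \right)}} = \frac{417155}{-391624} + \frac{61001}{\sqrt{-3 - -422}} = 417155 \left(- \frac{1}{391624}\right) + \frac{61001}{\sqrt{-3 + 422}} = - \frac{417155}{391624} + \frac{61001}{\sqrt{419}} = - \frac{417155}{391624} + 61001 \frac{\sqrt{419}}{419} = - \frac{417155}{391624} + \frac{61001 \sqrt{419}}{419}$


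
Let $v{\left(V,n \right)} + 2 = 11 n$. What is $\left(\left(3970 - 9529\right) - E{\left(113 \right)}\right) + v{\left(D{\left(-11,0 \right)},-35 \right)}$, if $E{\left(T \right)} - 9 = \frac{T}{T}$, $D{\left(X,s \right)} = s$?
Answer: $-5956$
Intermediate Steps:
$v{\left(V,n \right)} = -2 + 11 n$
$E{\left(T \right)} = 10$ ($E{\left(T \right)} = 9 + \frac{T}{T} = 9 + 1 = 10$)
$\left(\left(3970 - 9529\right) - E{\left(113 \right)}\right) + v{\left(D{\left(-11,0 \right)},-35 \right)} = \left(\left(3970 - 9529\right) - 10\right) + \left(-2 + 11 \left(-35\right)\right) = \left(-5559 - 10\right) - 387 = -5569 - 387 = -5956$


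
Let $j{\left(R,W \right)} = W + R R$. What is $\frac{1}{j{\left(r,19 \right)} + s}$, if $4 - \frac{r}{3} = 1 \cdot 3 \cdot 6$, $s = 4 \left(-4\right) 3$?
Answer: $\frac{1}{1735} \approx 0.00057637$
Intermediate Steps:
$s = -48$ ($s = \left(-16\right) 3 = -48$)
$r = -42$ ($r = 12 - 3 \cdot 1 \cdot 3 \cdot 6 = 12 - 3 \cdot 3 \cdot 6 = 12 - 54 = -42$)
$j{\left(R,W \right)} = W + R^{2}$
$\frac{1}{j{\left(r,19 \right)} + s} = \frac{1}{\left(19 + \left(-42\right)^{2}\right) - 48} = \frac{1}{\left(19 + 1764\right) - 48} = \frac{1}{1783 - 48} = \frac{1}{1735}$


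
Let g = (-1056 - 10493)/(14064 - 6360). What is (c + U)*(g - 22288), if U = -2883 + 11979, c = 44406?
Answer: -1531212090017/1284 ≈ -1.1925e+9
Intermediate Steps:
U = 9096
g = -11549/7704 ≈ -1.4991
(c + U)*(g - 22288) = (44406 + 9096)*(-11549/7704 - 22288) = 53502*(-171718301/7704) = -1531212090017/1284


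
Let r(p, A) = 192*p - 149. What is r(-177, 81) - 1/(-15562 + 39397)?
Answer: -813560056/23835 ≈ -34133.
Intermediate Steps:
r(p, A) = -149 + 192*p
r(-177, 81) - 1/(-15562 + 39397) = (-149 + 192*(-177)) - 1/(-15562 + 39397) = (-149 - 33984) - 1/23835 = -34133 - 1*1/23835 = -34133 - 1/23835 = -813560056/23835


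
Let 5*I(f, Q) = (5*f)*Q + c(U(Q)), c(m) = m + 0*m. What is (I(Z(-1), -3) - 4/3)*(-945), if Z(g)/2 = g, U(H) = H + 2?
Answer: -4221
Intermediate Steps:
U(H) = 2 + H
Z(g) = 2*g
c(m) = m (c(m) = m + 0 = m)
I(f, Q) = ⅖ + Q/5 + Q*f (I(f, Q) = ((5*f)*Q + (2 + Q))/5 = (5*Q*f + (2 + Q))/5 = (2 + Q + 5*Q*f)/5 = ⅖ + Q/5 + Q*f)
(I(Z(-1), -3) - 4/3)*(-945) = ((⅖ + (⅕)*(-3) - 6*(-1)) - 4/3)*(-945) = ((⅖ - ⅗ - 3*(-2)) - 4/3)*(-945) = ((⅖ - ⅗ + 6) - 1*4/3)*(-945) = (29/5 - 4/3)*(-945) = (67/15)*(-945) = -4221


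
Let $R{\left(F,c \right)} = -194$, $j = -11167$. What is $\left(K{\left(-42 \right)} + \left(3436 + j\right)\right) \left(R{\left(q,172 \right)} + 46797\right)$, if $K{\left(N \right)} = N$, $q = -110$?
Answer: $-362245119$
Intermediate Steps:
$\left(K{\left(-42 \right)} + \left(3436 + j\right)\right) \left(R{\left(q,172 \right)} + 46797\right) = \left(-42 + \left(3436 - 11167\right)\right) \left(-194 + 46797\right) = \left(-42 - 7731\right) 46603 = \left(-7773\right) 46603 = -362245119$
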